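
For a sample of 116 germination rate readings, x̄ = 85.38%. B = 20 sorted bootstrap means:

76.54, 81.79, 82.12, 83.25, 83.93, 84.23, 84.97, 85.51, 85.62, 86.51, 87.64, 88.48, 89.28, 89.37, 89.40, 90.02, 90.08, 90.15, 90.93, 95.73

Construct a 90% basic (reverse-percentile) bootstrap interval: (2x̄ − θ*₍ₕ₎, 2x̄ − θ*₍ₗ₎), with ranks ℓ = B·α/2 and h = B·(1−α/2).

(79.83, 94.22)

Percentile endpoints at ranks 1 and 19: θ*₍1₎ = 76.54, θ*₍19₎ = 90.93.
Basic interval reflects these around x̄:
  lower = 2 × 85.38 − 90.93 = 79.83
  upper = 2 × 85.38 − 76.54 = 94.22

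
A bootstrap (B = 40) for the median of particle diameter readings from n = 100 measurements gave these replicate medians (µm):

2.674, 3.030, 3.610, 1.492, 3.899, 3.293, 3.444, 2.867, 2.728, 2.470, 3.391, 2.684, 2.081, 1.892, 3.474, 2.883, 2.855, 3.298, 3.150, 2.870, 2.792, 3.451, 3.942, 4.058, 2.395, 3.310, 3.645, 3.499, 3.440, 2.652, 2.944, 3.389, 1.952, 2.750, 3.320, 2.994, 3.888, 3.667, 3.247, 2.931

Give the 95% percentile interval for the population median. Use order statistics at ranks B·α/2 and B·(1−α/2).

Sorted replicates: 1.492, 1.892, 1.952, 2.081, 2.395, 2.470, 2.652, 2.674, 2.684, 2.728, 2.750, 2.792, 2.855, 2.867, 2.870, 2.883, 2.931, 2.944, 2.994, 3.030, 3.150, 3.247, 3.293, 3.298, 3.310, 3.320, 3.389, 3.391, 3.440, 3.444, 3.451, 3.474, 3.499, 3.610, 3.645, 3.667, 3.888, 3.899, 3.942, 4.058
α = 0.05; lower rank = 40 × 0.025 = 1; upper rank = 40 × 0.975 = 39.
The 1st smallest replicate is 1.492; the 39th is 3.942.

(1.492, 3.942)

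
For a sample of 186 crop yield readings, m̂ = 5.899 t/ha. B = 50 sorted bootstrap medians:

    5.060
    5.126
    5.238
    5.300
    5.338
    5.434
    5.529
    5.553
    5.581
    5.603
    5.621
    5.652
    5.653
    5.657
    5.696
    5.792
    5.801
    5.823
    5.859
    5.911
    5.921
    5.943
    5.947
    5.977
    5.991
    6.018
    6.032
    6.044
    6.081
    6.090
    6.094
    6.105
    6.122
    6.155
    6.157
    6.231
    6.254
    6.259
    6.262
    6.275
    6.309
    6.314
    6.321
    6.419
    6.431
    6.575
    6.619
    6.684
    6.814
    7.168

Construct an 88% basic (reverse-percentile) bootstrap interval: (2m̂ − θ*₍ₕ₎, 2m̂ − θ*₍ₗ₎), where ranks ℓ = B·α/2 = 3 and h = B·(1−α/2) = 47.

Percentile endpoints at ranks 3 and 47: θ*₍3₎ = 5.238, θ*₍47₎ = 6.619.
Basic interval reflects these around m̂:
  lower = 2 × 5.899 − 6.619 = 5.179
  upper = 2 × 5.899 − 5.238 = 6.560

(5.179, 6.560)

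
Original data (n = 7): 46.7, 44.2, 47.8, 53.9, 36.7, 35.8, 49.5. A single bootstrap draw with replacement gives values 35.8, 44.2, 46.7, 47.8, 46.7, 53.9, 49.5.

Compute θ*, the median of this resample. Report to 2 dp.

θ* = 46.70

Sorted: 35.8, 44.2, 46.7, 46.7, 47.8, 49.5, 53.9
Median = middle value = 46.70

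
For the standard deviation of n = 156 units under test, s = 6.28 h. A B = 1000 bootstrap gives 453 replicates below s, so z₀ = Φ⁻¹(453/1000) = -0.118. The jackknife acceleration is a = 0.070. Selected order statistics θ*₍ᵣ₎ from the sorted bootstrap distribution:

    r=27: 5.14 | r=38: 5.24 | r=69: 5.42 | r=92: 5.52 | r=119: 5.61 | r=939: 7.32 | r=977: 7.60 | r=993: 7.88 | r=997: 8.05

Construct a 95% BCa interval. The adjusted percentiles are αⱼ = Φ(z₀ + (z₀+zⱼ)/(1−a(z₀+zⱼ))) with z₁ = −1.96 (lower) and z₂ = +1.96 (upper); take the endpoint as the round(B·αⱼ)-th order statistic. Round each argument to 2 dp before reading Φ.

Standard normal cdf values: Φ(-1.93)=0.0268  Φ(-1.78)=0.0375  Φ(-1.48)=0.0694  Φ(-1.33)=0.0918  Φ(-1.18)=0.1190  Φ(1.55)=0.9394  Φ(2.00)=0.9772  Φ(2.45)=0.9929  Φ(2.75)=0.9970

Lower: z₀ + z₁ = -0.118 + (-1.960) = -2.078; 1 − a(z₀+z₁) = 1 − (0.070)(-2.078) = 1.1455; argument = -0.118 + (-2.078)/1.1455 = -1.9321 → -1.93.
α₁ = Φ(-1.93) = 0.0268; rank = round(1000 × 0.0268) = 27; θ*₍27₎ = 5.14.
Upper: z₀ + z₂ = 1.842; 1 − a(z₀+z₂) = 0.8711; argument = 1.9967 → 2.00; α₂ = 0.9772; rank = 977; θ*₍977₎ = 7.60.

(5.14, 7.60)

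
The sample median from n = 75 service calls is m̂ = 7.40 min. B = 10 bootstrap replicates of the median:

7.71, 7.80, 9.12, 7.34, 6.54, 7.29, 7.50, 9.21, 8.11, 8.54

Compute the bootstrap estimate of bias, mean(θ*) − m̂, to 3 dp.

mean(θ*) = (7.71 + 7.80 + 9.12 + 7.34 + 6.54 + 7.29 + 7.50 + 9.21 + 8.11 + 8.54) / 10 = 7.9160
bias = 7.9160 − 7.40

bias = +0.516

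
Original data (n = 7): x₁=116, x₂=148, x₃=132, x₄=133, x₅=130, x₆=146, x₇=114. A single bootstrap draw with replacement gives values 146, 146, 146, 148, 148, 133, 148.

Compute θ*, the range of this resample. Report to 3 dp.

Range = 148 − 133 = 15.000

θ* = 15.000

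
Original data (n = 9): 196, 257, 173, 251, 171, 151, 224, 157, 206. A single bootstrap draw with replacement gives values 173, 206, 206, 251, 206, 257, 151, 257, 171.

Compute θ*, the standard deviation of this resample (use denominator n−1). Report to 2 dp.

θ* = 39.53

Mean = 208.6667; sum of squared deviations = 12502.0000
s² = 12502.0000 / 8 = 1562.7500
s = √1562.7500 = 39.53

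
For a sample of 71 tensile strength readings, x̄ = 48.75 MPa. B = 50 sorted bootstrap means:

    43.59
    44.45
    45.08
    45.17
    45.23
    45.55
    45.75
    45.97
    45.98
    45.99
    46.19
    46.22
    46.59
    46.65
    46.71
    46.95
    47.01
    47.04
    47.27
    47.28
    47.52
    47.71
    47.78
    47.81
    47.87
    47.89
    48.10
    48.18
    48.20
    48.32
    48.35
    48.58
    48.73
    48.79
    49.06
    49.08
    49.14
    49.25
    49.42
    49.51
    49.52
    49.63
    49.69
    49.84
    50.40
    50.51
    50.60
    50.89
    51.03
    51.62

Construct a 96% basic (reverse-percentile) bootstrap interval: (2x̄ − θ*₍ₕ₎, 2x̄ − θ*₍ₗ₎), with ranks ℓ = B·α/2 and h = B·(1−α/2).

(46.47, 53.91)

Percentile endpoints at ranks 1 and 49: θ*₍1₎ = 43.59, θ*₍49₎ = 51.03.
Basic interval reflects these around x̄:
  lower = 2 × 48.75 − 51.03 = 46.47
  upper = 2 × 48.75 − 43.59 = 53.91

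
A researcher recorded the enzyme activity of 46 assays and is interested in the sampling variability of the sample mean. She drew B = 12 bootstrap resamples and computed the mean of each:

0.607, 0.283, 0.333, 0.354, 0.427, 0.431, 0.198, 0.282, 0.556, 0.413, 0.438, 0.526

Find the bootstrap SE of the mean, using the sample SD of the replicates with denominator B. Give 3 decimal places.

SE* = 0.116

Bootstrap SE is the standard deviation of the 12 replicate means.
Mean of replicates: (0.607 + 0.283 + 0.333 + 0.354 + 0.427 + 0.431 + 0.198 + 0.282 + 0.556 + 0.413 + 0.438 + 0.526) / 12 = 4.8480 / 12 = 0.4040
Sum of squared deviations: (+0.2030)² + (−0.1210)² + (−0.0710)² + (−0.0500)² + (+0.0230)² + (+0.0270)² + (−0.2060)² + (−0.1220)² + (+0.1520)² + (+0.0090)² + (+0.0340)² + (+0.1220)² = 0.1612
Variance = 0.1612 / 12 = 0.0134
SE* = √0.0134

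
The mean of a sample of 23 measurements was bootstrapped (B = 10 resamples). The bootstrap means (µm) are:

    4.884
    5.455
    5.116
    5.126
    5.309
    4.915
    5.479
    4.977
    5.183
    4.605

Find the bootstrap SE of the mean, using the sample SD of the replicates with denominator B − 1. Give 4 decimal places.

SE* = 0.2712

Bootstrap SE is the standard deviation of the 10 replicate means.
Mean of replicates: (4.884 + 5.455 + 5.116 + 5.126 + 5.309 + 4.915 + 5.479 + 4.977 + 5.183 + 4.605) / 10 = 51.04900 / 10 = 5.10490
Sum of squared deviations: (−0.22090)² + (+0.35010)² + (+0.01110)² + (+0.02110)² + (+0.20410)² + (−0.18990)² + (+0.37410)² + (−0.12790)² + (+0.07810)² + (−0.49990)² = 0.66196
Variance = 0.66196 / 9 = 0.07355
SE* = √0.07355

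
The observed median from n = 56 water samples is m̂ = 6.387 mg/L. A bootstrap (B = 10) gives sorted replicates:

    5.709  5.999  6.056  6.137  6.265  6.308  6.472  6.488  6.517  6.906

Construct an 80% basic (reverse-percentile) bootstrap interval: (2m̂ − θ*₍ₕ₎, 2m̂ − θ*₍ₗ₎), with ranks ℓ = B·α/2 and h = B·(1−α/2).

(6.257, 7.065)

Percentile endpoints at ranks 1 and 9: θ*₍1₎ = 5.709, θ*₍9₎ = 6.517.
Basic interval reflects these around m̂:
  lower = 2 × 6.387 − 6.517 = 6.257
  upper = 2 × 6.387 − 5.709 = 7.065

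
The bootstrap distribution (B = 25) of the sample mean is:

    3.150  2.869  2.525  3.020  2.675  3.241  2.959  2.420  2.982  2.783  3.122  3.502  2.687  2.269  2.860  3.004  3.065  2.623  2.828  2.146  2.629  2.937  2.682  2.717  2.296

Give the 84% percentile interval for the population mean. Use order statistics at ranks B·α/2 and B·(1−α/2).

(2.269, 3.150)

Sorted replicates: 2.146, 2.269, 2.296, 2.420, 2.525, 2.623, 2.629, 2.675, 2.682, 2.687, 2.717, 2.783, 2.828, 2.860, 2.869, 2.937, 2.959, 2.982, 3.004, 3.020, 3.065, 3.122, 3.150, 3.241, 3.502
α = 0.16; lower rank = 25 × 0.080 = 2; upper rank = 25 × 0.920 = 23.
The 2nd smallest replicate is 2.269; the 23rd is 3.150.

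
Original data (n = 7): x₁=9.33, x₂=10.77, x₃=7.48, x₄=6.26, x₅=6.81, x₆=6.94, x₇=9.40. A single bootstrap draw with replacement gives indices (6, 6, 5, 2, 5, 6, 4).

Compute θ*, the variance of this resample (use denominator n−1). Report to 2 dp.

Resample values: 6.94, 6.94, 6.81, 10.77, 6.81, 6.94, 6.26.
Mean = 7.3529; sum of squared deviations = 13.9719
s² = 13.9719 / 6 = 2.3287

θ* = 2.33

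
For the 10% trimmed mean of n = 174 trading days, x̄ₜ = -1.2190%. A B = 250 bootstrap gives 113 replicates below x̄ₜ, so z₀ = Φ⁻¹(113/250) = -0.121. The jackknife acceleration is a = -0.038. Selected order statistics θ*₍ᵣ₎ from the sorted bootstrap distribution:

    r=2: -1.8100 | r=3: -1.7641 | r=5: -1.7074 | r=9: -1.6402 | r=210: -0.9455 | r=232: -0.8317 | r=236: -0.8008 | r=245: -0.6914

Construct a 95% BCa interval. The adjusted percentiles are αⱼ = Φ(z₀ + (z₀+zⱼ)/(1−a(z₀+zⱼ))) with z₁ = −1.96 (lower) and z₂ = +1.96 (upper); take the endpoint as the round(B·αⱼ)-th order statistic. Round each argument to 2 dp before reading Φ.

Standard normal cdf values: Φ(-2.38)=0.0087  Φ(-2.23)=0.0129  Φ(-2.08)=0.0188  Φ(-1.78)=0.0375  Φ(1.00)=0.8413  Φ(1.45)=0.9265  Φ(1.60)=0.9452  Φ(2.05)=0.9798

Lower: z₀ + z₁ = -0.121 + (-1.960) = -2.081; 1 − a(z₀+z₁) = 1 − (-0.038)(-2.081) = 0.9209; argument = -0.121 + (-2.081)/0.9209 = -2.3807 → -2.38.
α₁ = Φ(-2.38) = 0.0087; rank = round(250 × 0.0087) = 2; θ*₍2₎ = -1.8100.
Upper: z₀ + z₂ = 1.839; 1 − a(z₀+z₂) = 1.0699; argument = 1.5979 → 1.60; α₂ = 0.9452; rank = 236; θ*₍236₎ = -0.8008.

(-1.8100, -0.8008)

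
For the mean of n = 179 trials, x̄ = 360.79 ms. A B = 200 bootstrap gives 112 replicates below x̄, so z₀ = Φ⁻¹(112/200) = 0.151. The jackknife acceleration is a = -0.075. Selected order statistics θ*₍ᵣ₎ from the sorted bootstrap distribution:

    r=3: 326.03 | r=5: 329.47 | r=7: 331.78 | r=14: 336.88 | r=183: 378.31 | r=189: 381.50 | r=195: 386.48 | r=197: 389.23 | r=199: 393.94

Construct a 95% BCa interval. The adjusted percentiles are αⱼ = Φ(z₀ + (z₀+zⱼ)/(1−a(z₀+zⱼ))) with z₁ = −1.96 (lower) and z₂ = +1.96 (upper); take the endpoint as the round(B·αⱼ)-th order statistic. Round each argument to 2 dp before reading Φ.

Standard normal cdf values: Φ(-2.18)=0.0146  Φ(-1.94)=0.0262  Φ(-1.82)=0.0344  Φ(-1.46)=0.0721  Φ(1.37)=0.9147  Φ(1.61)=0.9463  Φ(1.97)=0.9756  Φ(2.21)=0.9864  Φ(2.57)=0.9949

Lower: z₀ + z₁ = 0.151 + (-1.960) = -1.809; 1 − a(z₀+z₁) = 1 − (-0.075)(-1.809) = 0.8643; argument = 0.151 + (-1.809)/0.8643 = -1.9420 → -1.94.
α₁ = Φ(-1.94) = 0.0262; rank = round(200 × 0.0262) = 5; θ*₍5₎ = 329.47.
Upper: z₀ + z₂ = 2.111; 1 − a(z₀+z₂) = 1.1583; argument = 1.9735 → 1.97; α₂ = 0.9756; rank = 195; θ*₍195₎ = 386.48.

(329.47, 386.48)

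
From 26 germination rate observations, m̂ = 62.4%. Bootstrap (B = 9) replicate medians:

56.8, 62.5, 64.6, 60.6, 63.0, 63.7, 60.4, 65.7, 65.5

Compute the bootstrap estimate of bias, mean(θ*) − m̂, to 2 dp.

bias = +0.13

mean(θ*) = (56.8 + 62.5 + 64.6 + 60.6 + 63.0 + 63.7 + 60.4 + 65.7 + 65.5) / 9 = 62.533
bias = 62.533 − 62.4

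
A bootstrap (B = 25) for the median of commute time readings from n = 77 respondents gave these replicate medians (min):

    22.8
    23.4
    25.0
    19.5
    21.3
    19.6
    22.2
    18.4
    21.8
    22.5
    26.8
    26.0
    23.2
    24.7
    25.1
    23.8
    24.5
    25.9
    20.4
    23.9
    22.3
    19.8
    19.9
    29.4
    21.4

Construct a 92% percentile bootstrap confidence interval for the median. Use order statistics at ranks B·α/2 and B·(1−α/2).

(18.4, 26.8)

Sorted replicates: 18.4, 19.5, 19.6, 19.8, 19.9, 20.4, 21.3, 21.4, 21.8, 22.2, 22.3, 22.5, 22.8, 23.2, 23.4, 23.8, 23.9, 24.5, 24.7, 25.0, 25.1, 25.9, 26.0, 26.8, 29.4
α = 0.08; lower rank = 25 × 0.040 = 1; upper rank = 25 × 0.960 = 24.
The 1st smallest replicate is 18.4; the 24th is 26.8.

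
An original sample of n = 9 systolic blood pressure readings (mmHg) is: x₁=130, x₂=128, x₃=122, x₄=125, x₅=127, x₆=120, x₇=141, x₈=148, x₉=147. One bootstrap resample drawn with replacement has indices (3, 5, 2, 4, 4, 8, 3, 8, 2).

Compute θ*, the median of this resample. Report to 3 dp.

Resample values: 122, 127, 128, 125, 125, 148, 122, 148, 128.
Sorted: 122, 122, 125, 125, 127, 128, 128, 148, 148
Median = middle value = 127.000

θ* = 127.000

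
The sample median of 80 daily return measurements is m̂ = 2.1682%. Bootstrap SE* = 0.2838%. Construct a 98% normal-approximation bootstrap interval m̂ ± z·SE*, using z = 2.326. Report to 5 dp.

Margin = 2.326 × 0.2838 = 0.660119
Interval: 2.1682 ± 0.660119

(1.50808, 2.82832)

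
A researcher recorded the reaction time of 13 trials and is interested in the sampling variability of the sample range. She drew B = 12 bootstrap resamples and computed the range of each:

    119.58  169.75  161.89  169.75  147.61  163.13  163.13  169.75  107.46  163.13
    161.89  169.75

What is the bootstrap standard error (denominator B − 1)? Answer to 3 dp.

SE* = 20.734

Bootstrap SE is the standard deviation of the 12 replicate ranges.
Mean of replicates: (119.58 + 169.75 + 161.89 + 169.75 + 147.61 + 163.13 + 163.13 + 169.75 + 107.46 + 163.13 + 161.89 + 169.75) / 12 = 1866.8200 / 12 = 155.5683
Sum of squared deviations: (−35.9883)² + (+14.1817)² + (+6.3217)² + (+14.1817)² + (−7.9583)² + (+7.5617)² + (+7.5617)² + (+14.1817)² + (−48.1083)² + (+7.5617)² + (+6.3217)² + (+14.1817)² = 4728.8490
Variance = 4728.8490 / 11 = 429.8954
SE* = √429.8954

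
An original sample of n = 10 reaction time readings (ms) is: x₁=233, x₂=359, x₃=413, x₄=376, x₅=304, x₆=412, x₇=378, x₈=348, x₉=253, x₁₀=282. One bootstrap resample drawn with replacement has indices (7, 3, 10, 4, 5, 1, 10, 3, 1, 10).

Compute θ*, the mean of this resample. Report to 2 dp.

θ* = 319.60

Resample values: 378, 413, 282, 376, 304, 233, 282, 413, 233, 282.
Mean = (378 + 413 + 282 + 376 + 304 + 233 + 282 + 413 + 233 + 282) / 10 = 3196.0 / 10 = 319.60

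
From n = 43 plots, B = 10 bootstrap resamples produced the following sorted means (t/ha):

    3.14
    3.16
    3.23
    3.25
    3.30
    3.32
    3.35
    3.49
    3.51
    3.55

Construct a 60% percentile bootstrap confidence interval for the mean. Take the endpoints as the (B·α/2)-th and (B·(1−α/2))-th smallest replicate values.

α = 0.40; lower rank = 10 × 0.200 = 2; upper rank = 10 × 0.800 = 8.
The 2nd smallest replicate is 3.16; the 8th is 3.49.

(3.16, 3.49)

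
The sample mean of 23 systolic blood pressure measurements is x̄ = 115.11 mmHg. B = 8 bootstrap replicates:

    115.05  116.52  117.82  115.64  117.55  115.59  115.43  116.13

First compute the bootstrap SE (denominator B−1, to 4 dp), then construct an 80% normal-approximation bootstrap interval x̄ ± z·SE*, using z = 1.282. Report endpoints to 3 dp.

(113.814, 116.406)

Mean of replicates = 116.2163; sum of squared deviations = 7.1532; SE* = √(7.1532/7) = 1.0109
Margin = 1.282 × 1.0109 = 1.2960
Interval: 115.11 ± 1.2960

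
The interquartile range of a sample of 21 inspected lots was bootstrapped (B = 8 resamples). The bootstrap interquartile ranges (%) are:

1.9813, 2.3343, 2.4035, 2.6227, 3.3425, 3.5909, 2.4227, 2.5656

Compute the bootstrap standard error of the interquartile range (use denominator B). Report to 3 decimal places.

SE* = 0.504

Bootstrap SE is the standard deviation of the 8 replicate interquartile ranges.
Mean of replicates: (1.9813 + 2.3343 + 2.4035 + 2.6227 + 3.3425 + 3.5909 + 2.4227 + 2.5656) / 8 = 21.26350 / 8 = 2.65794
Sum of squared deviations: (−0.67664)² + (−0.32364)² + (−0.25444)² + (−0.03524)² + (+0.68456)² + (+0.93296)² + (−0.23524)² + (−0.09234)² = 2.03147
Variance = 2.03147 / 8 = 0.25393
SE* = √0.25393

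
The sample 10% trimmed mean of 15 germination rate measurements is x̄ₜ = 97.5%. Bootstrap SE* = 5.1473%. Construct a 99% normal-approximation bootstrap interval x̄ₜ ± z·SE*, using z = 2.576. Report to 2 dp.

(84.24, 110.76)

Margin = 2.576 × 5.1473 = 13.259
Interval: 97.5 ± 13.259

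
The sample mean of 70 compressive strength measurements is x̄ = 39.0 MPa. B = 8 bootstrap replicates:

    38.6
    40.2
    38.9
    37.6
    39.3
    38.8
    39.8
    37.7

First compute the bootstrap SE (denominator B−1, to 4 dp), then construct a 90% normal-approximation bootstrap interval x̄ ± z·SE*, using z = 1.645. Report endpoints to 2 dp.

(37.49, 40.51)

Mean of replicates = 38.8625; sum of squared deviations = 5.8787; SE* = √(5.8787/7) = 0.9164
Margin = 1.645 × 0.9164 = 1.507
Interval: 39.0 ± 1.507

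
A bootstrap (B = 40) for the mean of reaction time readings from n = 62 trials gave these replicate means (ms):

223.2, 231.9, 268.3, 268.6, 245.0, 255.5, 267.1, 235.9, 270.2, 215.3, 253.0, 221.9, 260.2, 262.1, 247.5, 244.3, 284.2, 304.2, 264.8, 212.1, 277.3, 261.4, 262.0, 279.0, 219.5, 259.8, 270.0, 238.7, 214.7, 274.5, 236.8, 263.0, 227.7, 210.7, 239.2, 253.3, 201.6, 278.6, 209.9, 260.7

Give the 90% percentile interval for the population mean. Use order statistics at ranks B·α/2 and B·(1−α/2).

(209.9, 279.0)

Sorted replicates: 201.6, 209.9, 210.7, 212.1, 214.7, 215.3, 219.5, 221.9, 223.2, 227.7, 231.9, 235.9, 236.8, 238.7, 239.2, 244.3, 245.0, 247.5, 253.0, 253.3, 255.5, 259.8, 260.2, 260.7, 261.4, 262.0, 262.1, 263.0, 264.8, 267.1, 268.3, 268.6, 270.0, 270.2, 274.5, 277.3, 278.6, 279.0, 284.2, 304.2
α = 0.10; lower rank = 40 × 0.050 = 2; upper rank = 40 × 0.950 = 38.
The 2nd smallest replicate is 209.9; the 38th is 279.0.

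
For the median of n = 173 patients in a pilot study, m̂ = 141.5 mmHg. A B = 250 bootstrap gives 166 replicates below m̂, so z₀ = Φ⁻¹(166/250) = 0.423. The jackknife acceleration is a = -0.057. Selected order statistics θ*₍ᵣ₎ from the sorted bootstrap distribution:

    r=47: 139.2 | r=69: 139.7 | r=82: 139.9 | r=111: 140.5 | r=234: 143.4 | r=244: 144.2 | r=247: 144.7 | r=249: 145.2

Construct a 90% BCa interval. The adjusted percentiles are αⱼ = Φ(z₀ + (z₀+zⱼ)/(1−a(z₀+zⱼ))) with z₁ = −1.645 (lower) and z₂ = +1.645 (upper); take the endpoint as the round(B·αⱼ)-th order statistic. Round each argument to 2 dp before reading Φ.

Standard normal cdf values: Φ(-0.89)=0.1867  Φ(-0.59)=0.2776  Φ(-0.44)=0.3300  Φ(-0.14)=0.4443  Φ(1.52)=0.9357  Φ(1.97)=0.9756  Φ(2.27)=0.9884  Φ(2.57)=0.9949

(139.2, 144.7)

Lower: z₀ + z₁ = 0.423 + (-1.645) = -1.222; 1 − a(z₀+z₁) = 1 − (-0.057)(-1.222) = 0.9303; argument = 0.423 + (-1.222)/0.9303 = -0.8905 → -0.89.
α₁ = Φ(-0.89) = 0.1867; rank = round(250 × 0.1867) = 47; θ*₍47₎ = 139.2.
Upper: z₀ + z₂ = 2.068; 1 − a(z₀+z₂) = 1.1179; argument = 2.2729 → 2.27; α₂ = 0.9884; rank = 247; θ*₍247₎ = 144.7.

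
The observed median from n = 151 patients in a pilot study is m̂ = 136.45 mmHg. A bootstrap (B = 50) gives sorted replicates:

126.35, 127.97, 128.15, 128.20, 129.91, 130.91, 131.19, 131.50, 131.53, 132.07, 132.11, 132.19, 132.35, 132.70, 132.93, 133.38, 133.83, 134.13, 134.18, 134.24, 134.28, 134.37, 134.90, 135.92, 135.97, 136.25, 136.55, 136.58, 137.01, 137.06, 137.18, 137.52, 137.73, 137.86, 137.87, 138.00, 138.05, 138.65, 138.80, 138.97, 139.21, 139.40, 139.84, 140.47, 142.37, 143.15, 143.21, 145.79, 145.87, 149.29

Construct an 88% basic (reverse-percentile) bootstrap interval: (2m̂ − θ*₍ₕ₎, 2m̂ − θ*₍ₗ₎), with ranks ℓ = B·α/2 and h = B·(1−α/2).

(129.69, 144.75)

Percentile endpoints at ranks 3 and 47: θ*₍3₎ = 128.15, θ*₍47₎ = 143.21.
Basic interval reflects these around m̂:
  lower = 2 × 136.45 − 143.21 = 129.69
  upper = 2 × 136.45 − 128.15 = 144.75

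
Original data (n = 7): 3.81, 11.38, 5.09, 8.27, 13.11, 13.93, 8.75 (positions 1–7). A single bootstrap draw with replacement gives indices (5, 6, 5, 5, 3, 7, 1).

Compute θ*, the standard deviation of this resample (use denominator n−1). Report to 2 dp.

θ* = 4.25

Resample values: 13.11, 13.93, 13.11, 13.11, 5.09, 8.75, 3.81.
Mean = 10.1300; sum of squared deviations = 108.3296
s² = 108.3296 / 6 = 18.0549
s = √18.0549 = 4.25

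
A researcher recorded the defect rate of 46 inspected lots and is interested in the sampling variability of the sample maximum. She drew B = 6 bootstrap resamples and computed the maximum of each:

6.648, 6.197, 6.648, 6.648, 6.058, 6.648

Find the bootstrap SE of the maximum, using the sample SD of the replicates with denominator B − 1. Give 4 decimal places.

SE* = 0.2724

Bootstrap SE is the standard deviation of the 6 replicate maximums.
Mean of replicates: (6.648 + 6.197 + 6.648 + 6.648 + 6.058 + 6.648) / 6 = 38.84700 / 6 = 6.47450
Sum of squared deviations: (+0.17350)² + (−0.27750)² + (+0.17350)² + (+0.17350)² + (−0.41650)² + (+0.17350)² = 0.37089
Variance = 0.37089 / 5 = 0.07418
SE* = √0.07418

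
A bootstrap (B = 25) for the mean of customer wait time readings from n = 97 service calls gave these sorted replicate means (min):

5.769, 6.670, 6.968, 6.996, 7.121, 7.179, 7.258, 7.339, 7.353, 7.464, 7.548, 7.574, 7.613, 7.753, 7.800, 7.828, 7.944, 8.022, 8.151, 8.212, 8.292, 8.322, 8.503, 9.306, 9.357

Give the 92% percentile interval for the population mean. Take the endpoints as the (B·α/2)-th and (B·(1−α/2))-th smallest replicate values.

α = 0.08; lower rank = 25 × 0.040 = 1; upper rank = 25 × 0.960 = 24.
The 1st smallest replicate is 5.769; the 24th is 9.306.

(5.769, 9.306)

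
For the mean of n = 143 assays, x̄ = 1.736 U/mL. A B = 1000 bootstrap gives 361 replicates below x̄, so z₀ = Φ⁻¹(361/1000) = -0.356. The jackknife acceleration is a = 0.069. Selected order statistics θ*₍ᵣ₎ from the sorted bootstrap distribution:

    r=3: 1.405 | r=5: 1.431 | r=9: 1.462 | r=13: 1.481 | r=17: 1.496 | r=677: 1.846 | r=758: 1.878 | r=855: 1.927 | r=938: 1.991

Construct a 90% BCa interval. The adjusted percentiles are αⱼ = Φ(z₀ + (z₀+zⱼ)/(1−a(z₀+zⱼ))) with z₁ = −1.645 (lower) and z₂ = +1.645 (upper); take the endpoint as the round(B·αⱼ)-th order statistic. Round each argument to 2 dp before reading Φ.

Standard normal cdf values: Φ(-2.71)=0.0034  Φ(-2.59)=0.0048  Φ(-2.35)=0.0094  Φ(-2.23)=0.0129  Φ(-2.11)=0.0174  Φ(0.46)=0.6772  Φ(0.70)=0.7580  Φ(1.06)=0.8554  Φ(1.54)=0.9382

(1.496, 1.927)

Lower: z₀ + z₁ = -0.356 + (-1.645) = -2.001; 1 − a(z₀+z₁) = 1 − (0.069)(-2.001) = 1.1381; argument = -0.356 + (-2.001)/1.1381 = -2.1142 → -2.11.
α₁ = Φ(-2.11) = 0.0174; rank = round(1000 × 0.0174) = 17; θ*₍17₎ = 1.496.
Upper: z₀ + z₂ = 1.289; 1 − a(z₀+z₂) = 0.9111; argument = 1.0588 → 1.06; α₂ = 0.8554; rank = 855; θ*₍855₎ = 1.927.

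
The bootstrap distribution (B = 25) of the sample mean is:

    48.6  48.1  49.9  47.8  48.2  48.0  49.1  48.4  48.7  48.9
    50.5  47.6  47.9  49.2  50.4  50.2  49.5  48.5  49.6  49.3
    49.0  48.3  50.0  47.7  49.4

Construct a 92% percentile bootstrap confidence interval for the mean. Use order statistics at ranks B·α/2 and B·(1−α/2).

Sorted replicates: 47.6, 47.7, 47.8, 47.9, 48.0, 48.1, 48.2, 48.3, 48.4, 48.5, 48.6, 48.7, 48.9, 49.0, 49.1, 49.2, 49.3, 49.4, 49.5, 49.6, 49.9, 50.0, 50.2, 50.4, 50.5
α = 0.08; lower rank = 25 × 0.040 = 1; upper rank = 25 × 0.960 = 24.
The 1st smallest replicate is 47.6; the 24th is 50.4.

(47.6, 50.4)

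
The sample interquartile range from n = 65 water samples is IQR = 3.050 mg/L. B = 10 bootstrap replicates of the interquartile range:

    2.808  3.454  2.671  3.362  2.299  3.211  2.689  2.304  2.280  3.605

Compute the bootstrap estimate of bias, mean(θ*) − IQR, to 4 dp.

mean(θ*) = (2.808 + 3.454 + 2.671 + 3.362 + 2.299 + 3.211 + 2.689 + 2.304 + 2.280 + 3.605) / 10 = 2.86830
bias = 2.86830 − 3.050

bias = −0.1817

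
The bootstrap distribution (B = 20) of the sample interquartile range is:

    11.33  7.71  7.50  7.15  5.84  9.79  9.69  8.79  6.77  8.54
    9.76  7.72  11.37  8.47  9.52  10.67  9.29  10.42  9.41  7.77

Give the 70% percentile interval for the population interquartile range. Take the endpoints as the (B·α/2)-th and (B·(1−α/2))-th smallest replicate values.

Sorted replicates: 5.84, 6.77, 7.15, 7.50, 7.71, 7.72, 7.77, 8.47, 8.54, 8.79, 9.29, 9.41, 9.52, 9.69, 9.76, 9.79, 10.42, 10.67, 11.33, 11.37
α = 0.30; lower rank = 20 × 0.150 = 3; upper rank = 20 × 0.850 = 17.
The 3rd smallest replicate is 7.15; the 17th is 10.42.

(7.15, 10.42)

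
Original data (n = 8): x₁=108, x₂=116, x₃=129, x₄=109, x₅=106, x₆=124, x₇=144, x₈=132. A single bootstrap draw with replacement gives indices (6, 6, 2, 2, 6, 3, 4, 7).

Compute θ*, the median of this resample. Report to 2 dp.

Resample values: 124, 124, 116, 116, 124, 129, 109, 144.
Sorted: 109, 116, 116, 124, 124, 124, 129, 144
Median = average of the two middle values = 124.00

θ* = 124.00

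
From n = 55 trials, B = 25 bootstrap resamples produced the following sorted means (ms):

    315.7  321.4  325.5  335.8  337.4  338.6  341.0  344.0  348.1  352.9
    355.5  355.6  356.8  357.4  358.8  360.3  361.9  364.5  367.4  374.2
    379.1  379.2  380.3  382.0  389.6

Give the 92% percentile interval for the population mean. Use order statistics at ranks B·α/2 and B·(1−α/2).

(315.7, 382.0)

α = 0.08; lower rank = 25 × 0.040 = 1; upper rank = 25 × 0.960 = 24.
The 1st smallest replicate is 315.7; the 24th is 382.0.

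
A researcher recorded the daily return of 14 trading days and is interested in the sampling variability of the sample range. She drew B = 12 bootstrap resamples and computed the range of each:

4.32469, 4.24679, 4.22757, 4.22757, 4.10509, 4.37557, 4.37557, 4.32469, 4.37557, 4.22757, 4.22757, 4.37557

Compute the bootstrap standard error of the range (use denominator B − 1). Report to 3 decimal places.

Bootstrap SE is the standard deviation of the 12 replicate ranges.
Mean of replicates: (4.32469 + 4.24679 + 4.22757 + 4.22757 + 4.10509 + 4.37557 + 4.37557 + 4.32469 + 4.37557 + 4.22757 + 4.22757 + 4.37557) / 12 = 51.413820 / 12 = 4.284485
Sum of squared deviations: (+0.040205)² + (−0.037695)² + (−0.056915)² + (−0.056915)² + (−0.179395)² + (+0.091085)² + (+0.091085)² + (+0.040205)² + (+0.091085)² + (−0.056915)² + (−0.056915)² + (+0.091085)² = 0.082980
Variance = 0.082980 / 11 = 0.007544
SE* = √0.007544

SE* = 0.087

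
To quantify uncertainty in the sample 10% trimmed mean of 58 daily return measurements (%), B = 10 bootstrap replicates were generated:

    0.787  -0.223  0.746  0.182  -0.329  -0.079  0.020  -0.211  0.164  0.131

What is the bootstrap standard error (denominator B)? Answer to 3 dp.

SE* = 0.363

Bootstrap SE is the standard deviation of the 10 replicate 10% trimmed means.
Mean of replicates: (0.787 + (-0.223) + 0.746 + 0.182 + (-0.329) + (-0.079) + 0.020 + (-0.211) + 0.164 + 0.131) / 10 = 1.1880 / 10 = 0.1188
Sum of squared deviations: (+0.6682)² + (−0.3418)² + (+0.6272)² + (+0.0632)² + (−0.4478)² + (−0.1978)² + (−0.0988)² + (−0.3298)² + (+0.0452)² + (+0.0122)² = 1.3211
Variance = 1.3211 / 10 = 0.1321
SE* = √0.1321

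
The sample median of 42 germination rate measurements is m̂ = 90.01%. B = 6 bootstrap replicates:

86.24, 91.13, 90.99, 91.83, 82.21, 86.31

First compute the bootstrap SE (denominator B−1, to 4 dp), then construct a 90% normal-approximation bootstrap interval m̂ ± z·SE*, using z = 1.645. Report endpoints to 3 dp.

Mean of replicates = 88.1183; sum of squared deviations = 72.7997; SE* = √(72.7997/5) = 3.8157
Margin = 1.645 × 3.8157 = 6.2768
Interval: 90.01 ± 6.2768

(83.733, 96.287)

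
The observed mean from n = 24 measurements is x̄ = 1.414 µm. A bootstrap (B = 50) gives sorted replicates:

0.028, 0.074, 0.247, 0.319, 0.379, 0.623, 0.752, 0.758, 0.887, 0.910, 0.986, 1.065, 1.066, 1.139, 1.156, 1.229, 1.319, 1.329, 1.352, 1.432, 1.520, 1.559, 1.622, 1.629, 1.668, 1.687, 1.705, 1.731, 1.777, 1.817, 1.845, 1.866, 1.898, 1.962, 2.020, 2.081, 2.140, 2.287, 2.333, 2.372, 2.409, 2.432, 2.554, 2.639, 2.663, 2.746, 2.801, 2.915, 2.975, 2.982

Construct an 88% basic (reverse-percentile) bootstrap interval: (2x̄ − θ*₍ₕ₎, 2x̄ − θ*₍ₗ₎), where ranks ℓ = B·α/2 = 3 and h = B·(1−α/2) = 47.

Percentile endpoints at ranks 3 and 47: θ*₍3₎ = 0.247, θ*₍47₎ = 2.801.
Basic interval reflects these around x̄:
  lower = 2 × 1.414 − 2.801 = 0.027
  upper = 2 × 1.414 − 0.247 = 2.581

(0.027, 2.581)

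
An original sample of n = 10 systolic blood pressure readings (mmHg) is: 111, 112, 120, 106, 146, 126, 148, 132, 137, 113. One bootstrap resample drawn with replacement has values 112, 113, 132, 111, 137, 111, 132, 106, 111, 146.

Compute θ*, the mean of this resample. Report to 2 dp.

θ* = 121.10

Mean = (112 + 113 + 132 + 111 + 137 + 111 + 132 + 106 + 111 + 146) / 10 = 1211.0 / 10 = 121.10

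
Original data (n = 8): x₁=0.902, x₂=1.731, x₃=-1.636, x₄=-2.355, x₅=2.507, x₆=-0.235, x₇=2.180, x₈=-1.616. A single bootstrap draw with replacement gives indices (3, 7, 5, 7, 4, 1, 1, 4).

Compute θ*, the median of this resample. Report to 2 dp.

θ* = 0.90

Resample values: -1.636, 2.180, 2.507, 2.180, -2.355, 0.902, 0.902, -2.355.
Sorted: -2.355, -2.355, -1.636, 0.902, 0.902, 2.180, 2.180, 2.507
Median = average of the two middle values = 0.90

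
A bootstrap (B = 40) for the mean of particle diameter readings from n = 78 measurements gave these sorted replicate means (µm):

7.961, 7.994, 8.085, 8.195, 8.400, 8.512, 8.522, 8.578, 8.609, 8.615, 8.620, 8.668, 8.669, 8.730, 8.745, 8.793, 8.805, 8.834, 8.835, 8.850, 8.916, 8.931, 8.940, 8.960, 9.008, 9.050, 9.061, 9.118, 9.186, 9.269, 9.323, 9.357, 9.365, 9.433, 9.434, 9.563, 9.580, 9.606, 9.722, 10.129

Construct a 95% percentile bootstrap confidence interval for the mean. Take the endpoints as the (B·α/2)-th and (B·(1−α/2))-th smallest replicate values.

α = 0.05; lower rank = 40 × 0.025 = 1; upper rank = 40 × 0.975 = 39.
The 1st smallest replicate is 7.961; the 39th is 9.722.

(7.961, 9.722)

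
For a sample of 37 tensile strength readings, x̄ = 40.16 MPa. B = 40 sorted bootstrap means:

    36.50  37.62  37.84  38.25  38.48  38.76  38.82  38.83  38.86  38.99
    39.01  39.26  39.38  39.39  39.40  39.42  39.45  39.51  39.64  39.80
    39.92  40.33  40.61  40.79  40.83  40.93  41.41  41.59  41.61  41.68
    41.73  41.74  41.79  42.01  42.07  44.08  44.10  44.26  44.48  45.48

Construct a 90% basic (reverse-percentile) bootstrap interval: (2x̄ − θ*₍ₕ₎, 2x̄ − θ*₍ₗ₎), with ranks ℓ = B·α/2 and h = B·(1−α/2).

(36.06, 42.70)

Percentile endpoints at ranks 2 and 38: θ*₍2₎ = 37.62, θ*₍38₎ = 44.26.
Basic interval reflects these around x̄:
  lower = 2 × 40.16 − 44.26 = 36.06
  upper = 2 × 40.16 − 37.62 = 42.70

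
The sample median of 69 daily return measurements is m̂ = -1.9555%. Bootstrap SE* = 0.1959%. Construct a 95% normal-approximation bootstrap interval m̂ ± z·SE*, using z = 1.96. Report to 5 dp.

(-2.33946, -1.57154)

Margin = 1.96 × 0.1959 = 0.383964
Interval: -1.9555 ± 0.383964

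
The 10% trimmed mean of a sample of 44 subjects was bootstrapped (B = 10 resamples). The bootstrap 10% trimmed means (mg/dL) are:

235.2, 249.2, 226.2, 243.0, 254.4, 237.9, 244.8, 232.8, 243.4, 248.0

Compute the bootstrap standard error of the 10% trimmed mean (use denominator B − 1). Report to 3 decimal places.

SE* = 8.480

Bootstrap SE is the standard deviation of the 10 replicate 10% trimmed means.
Mean of replicates: (235.2 + 249.2 + 226.2 + 243.0 + 254.4 + 237.9 + 244.8 + 232.8 + 243.4 + 248.0) / 10 = 2414.9000 / 10 = 241.4900
Sum of squared deviations: (−6.2900)² + (+7.7100)² + (−15.2900)² + (+1.5100)² + (+12.9100)² + (−3.5900)² + (+3.3100)² + (−8.6900)² + (+1.9100)² + (+6.5100)² = 647.1290
Variance = 647.1290 / 9 = 71.9032
SE* = √71.9032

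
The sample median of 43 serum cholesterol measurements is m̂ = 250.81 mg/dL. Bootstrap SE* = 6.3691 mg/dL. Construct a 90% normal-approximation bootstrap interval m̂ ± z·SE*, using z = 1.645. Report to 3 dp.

Margin = 1.645 × 6.3691 = 10.4772
Interval: 250.81 ± 10.4772

(240.333, 261.287)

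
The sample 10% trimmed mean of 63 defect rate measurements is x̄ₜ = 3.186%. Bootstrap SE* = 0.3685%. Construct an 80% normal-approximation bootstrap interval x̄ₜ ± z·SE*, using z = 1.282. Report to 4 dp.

Margin = 1.282 × 0.3685 = 0.47242
Interval: 3.186 ± 0.47242

(2.7136, 3.6584)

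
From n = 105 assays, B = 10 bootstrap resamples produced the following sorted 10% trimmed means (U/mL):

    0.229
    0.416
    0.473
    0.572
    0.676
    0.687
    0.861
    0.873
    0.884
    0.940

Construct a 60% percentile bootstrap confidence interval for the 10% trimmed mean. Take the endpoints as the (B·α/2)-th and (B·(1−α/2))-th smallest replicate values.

(0.416, 0.873)

α = 0.40; lower rank = 10 × 0.200 = 2; upper rank = 10 × 0.800 = 8.
The 2nd smallest replicate is 0.416; the 8th is 0.873.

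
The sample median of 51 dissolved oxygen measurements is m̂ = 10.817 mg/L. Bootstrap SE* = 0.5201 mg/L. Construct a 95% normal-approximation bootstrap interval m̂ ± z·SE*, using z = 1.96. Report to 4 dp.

(9.7976, 11.8364)

Margin = 1.96 × 0.5201 = 1.01940
Interval: 10.817 ± 1.01940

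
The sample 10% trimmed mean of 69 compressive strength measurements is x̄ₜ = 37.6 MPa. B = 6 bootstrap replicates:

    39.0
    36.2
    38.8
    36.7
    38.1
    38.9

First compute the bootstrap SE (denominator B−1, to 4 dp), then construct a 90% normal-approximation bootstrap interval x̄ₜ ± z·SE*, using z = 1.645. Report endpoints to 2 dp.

Mean of replicates = 37.9500; sum of squared deviations = 7.3750; SE* = √(7.3750/5) = 1.2145
Margin = 1.645 × 1.2145 = 1.998
Interval: 37.6 ± 1.998

(35.60, 39.60)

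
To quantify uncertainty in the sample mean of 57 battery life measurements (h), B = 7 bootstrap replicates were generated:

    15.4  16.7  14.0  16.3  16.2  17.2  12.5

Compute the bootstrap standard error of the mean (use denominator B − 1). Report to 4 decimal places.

SE* = 1.6690

Bootstrap SE is the standard deviation of the 7 replicate means.
Mean of replicates: (15.4 + 16.7 + 14.0 + 16.3 + 16.2 + 17.2 + 12.5) / 7 = 108.30000 / 7 = 15.47143
Sum of squared deviations: (−0.07143)² + (+1.22857)² + (−1.47143)² + (+0.82857)² + (+0.72857)² + (+1.72857)² + (−2.97143)² = 16.71429
Variance = 16.71429 / 6 = 2.78571
SE* = √2.78571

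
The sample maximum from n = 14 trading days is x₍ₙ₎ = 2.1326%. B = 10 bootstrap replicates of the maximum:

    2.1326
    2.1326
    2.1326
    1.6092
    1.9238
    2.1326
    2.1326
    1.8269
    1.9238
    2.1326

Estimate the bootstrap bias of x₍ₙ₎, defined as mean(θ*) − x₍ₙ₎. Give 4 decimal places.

mean(θ*) = (2.1326 + 2.1326 + 2.1326 + 1.6092 + 1.9238 + 2.1326 + 2.1326 + 1.8269 + 1.9238 + 2.1326) / 10 = 2.00793
bias = 2.00793 − 2.1326

bias = −0.1247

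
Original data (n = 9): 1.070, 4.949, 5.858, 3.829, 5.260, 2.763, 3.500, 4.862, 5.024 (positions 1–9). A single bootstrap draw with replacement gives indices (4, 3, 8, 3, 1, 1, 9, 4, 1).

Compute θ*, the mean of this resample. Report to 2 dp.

Resample values: 3.829, 5.858, 4.862, 5.858, 1.070, 1.070, 5.024, 3.829, 1.070.
Mean = (3.829 + 5.858 + 4.862 + 5.858 + 1.070 + 1.070 + 5.024 + 3.829 + 1.070) / 9 = 32.4700 / 9 = 3.61

θ* = 3.61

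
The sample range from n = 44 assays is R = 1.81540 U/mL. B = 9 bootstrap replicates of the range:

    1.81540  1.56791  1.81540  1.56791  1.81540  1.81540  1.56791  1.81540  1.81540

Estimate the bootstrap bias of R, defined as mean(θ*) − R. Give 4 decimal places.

mean(θ*) = (1.81540 + 1.56791 + 1.81540 + 1.56791 + 1.81540 + 1.81540 + 1.56791 + 1.81540 + 1.81540) / 9 = 1.73290
bias = 1.73290 − 1.81540

bias = −0.0825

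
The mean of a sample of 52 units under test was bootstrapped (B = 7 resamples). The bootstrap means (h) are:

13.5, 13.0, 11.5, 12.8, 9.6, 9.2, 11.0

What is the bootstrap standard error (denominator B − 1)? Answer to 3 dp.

SE* = 1.688

Bootstrap SE is the standard deviation of the 7 replicate means.
Mean of replicates: (13.5 + 13.0 + 11.5 + 12.8 + 9.6 + 9.2 + 11.0) / 7 = 80.6000 / 7 = 11.5143
Sum of squared deviations: (+1.9857)² + (+1.4857)² + (−0.0143)² + (+1.2857)² + (−1.9143)² + (−2.3143)² + (−0.5143)² = 17.0886
Variance = 17.0886 / 6 = 2.8481
SE* = √2.8481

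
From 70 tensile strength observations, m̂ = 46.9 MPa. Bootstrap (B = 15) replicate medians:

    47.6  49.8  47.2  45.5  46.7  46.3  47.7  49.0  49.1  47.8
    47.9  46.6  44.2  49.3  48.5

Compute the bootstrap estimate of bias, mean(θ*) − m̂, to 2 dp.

bias = +0.65

mean(θ*) = (47.6 + 49.8 + 47.2 + 45.5 + 46.7 + 46.3 + 47.7 + 49.0 + 49.1 + 47.8 + 47.9 + 46.6 + 44.2 + 49.3 + 48.5) / 15 = 47.547
bias = 47.547 − 46.9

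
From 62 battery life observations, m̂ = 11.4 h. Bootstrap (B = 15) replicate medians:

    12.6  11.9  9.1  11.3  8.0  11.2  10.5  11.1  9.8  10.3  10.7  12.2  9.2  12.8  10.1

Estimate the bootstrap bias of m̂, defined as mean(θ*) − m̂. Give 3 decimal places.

bias = −0.680

mean(θ*) = (12.6 + 11.9 + 9.1 + 11.3 + 8.0 + 11.2 + 10.5 + 11.1 + 9.8 + 10.3 + 10.7 + 12.2 + 9.2 + 12.8 + 10.1) / 15 = 10.7200
bias = 10.7200 − 11.4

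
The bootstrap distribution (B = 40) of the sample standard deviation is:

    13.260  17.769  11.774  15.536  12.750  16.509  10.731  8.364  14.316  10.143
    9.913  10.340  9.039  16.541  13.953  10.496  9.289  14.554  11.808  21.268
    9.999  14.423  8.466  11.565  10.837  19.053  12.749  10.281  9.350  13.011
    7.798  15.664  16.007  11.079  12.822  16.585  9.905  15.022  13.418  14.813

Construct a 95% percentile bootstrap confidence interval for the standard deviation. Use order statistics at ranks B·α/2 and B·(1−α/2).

(7.798, 19.053)

Sorted replicates: 7.798, 8.364, 8.466, 9.039, 9.289, 9.350, 9.905, 9.913, 9.999, 10.143, 10.281, 10.340, 10.496, 10.731, 10.837, 11.079, 11.565, 11.774, 11.808, 12.749, 12.750, 12.822, 13.011, 13.260, 13.418, 13.953, 14.316, 14.423, 14.554, 14.813, 15.022, 15.536, 15.664, 16.007, 16.509, 16.541, 16.585, 17.769, 19.053, 21.268
α = 0.05; lower rank = 40 × 0.025 = 1; upper rank = 40 × 0.975 = 39.
The 1st smallest replicate is 7.798; the 39th is 19.053.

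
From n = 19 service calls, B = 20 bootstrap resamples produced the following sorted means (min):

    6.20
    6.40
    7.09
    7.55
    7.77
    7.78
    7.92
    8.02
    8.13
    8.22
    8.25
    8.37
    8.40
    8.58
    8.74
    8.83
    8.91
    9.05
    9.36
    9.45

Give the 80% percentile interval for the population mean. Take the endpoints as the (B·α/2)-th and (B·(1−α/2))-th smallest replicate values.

(6.40, 9.05)

α = 0.20; lower rank = 20 × 0.100 = 2; upper rank = 20 × 0.900 = 18.
The 2nd smallest replicate is 6.40; the 18th is 9.05.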